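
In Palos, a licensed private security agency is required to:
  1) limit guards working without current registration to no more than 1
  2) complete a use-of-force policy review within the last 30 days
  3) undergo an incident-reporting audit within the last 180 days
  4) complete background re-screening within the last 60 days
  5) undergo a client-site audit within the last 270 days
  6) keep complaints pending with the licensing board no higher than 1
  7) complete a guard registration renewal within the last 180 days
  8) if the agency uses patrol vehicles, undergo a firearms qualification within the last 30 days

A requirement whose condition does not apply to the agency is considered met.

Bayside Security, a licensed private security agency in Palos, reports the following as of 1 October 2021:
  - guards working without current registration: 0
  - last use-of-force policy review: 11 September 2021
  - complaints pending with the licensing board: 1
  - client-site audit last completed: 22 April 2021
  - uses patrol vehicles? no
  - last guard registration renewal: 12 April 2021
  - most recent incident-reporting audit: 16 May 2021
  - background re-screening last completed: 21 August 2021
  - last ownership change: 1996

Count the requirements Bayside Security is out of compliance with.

0

1. guards working without current registration 0 ≤ 1 → met
2. use-of-force policy review 20 days ago vs limit 30 → met
3. incident-reporting audit 138 days ago vs limit 180 → met
4. background re-screening 41 days ago vs limit 60 → met
5. client-site audit 162 days ago vs limit 270 → met
6. complaints pending with the licensing board 1 ≤ 1 → met
7. guard registration renewal 172 days ago vs limit 180 → met
8. condition 'uses patrol vehicles' does not hold → requirement n/a → met
Not met: 0 of 8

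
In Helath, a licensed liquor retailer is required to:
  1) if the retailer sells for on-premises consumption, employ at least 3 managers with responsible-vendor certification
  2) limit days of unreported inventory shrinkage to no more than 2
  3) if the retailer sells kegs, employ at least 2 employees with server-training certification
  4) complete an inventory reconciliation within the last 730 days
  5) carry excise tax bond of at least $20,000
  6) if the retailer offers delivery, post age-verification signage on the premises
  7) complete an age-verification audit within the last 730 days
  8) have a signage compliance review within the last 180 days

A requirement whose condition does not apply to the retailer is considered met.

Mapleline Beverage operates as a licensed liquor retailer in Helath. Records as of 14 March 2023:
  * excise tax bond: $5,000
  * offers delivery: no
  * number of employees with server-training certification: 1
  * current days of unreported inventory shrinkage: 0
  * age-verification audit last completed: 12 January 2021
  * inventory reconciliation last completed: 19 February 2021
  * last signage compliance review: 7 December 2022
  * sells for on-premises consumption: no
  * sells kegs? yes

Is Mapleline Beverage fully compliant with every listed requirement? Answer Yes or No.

No

1. condition 'sells for on-premises consumption' does not hold → requirement n/a → met
2. days of unreported inventory shrinkage 0 ≤ 2 → met
3. condition 'sells kegs' holds; employees with server-training certification 1 < 2 → not met
4. inventory reconciliation 753 days ago vs limit 730 → not met
5. excise tax bond $5,000 < $20,000 → not met
6. condition 'offers delivery' does not hold → requirement n/a → met
7. age-verification audit 791 days ago vs limit 730 → not met
8. signage compliance review 97 days ago vs limit 180 → met
Not met: 3, 4, 5, 7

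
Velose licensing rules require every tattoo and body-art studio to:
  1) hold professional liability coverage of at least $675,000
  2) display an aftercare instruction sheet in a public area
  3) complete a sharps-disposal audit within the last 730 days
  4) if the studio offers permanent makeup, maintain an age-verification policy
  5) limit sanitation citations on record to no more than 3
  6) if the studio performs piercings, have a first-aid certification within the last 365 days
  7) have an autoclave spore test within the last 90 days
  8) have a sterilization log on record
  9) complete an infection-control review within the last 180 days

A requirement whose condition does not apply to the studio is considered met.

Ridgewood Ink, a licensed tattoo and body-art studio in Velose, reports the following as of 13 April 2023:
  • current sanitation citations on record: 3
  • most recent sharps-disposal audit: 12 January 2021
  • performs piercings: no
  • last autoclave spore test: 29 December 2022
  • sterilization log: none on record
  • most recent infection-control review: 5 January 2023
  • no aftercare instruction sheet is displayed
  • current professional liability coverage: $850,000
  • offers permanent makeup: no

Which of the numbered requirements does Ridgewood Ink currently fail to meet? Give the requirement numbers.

1. professional liability coverage $850,000 ≥ $675,000 → met
2. aftercare instruction sheet absent → not met
3. sharps-disposal audit 821 days ago vs limit 730 → not met
4. condition 'offers permanent makeup' does not hold → requirement n/a → met
5. sanitation citations on record 3 ≤ 3 → met
6. condition 'performs piercings' does not hold → requirement n/a → met
7. autoclave spore test 105 days ago vs limit 90 → not met
8. sterilization log absent → not met
9. infection-control review 98 days ago vs limit 180 → met
Not met: 2, 3, 7, 8

2, 3, 7, 8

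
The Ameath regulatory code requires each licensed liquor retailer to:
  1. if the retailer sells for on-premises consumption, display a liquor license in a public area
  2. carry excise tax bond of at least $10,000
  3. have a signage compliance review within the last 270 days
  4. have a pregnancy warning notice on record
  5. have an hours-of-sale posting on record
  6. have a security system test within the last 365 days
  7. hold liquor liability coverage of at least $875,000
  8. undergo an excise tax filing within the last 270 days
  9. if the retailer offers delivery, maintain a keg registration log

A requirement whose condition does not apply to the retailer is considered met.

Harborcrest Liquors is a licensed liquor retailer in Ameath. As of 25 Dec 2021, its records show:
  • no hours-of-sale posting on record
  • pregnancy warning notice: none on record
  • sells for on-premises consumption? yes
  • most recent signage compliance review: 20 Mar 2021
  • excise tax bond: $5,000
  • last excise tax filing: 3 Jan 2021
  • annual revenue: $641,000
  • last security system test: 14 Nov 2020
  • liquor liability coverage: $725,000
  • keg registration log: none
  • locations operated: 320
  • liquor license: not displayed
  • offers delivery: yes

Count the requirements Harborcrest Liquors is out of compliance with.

9

1. condition 'sells for on-premises consumption' holds; liquor license absent → not met
2. excise tax bond $5,000 < $10,000 → not met
3. signage compliance review 280 days ago vs limit 270 → not met
4. pregnancy warning notice absent → not met
5. hours-of-sale posting absent → not met
6. security system test 406 days ago vs limit 365 → not met
7. liquor liability coverage $725,000 < $875,000 → not met
8. excise tax filing 356 days ago vs limit 270 → not met
9. condition 'offers delivery' holds; keg registration log absent → not met
Not met: 9 of 9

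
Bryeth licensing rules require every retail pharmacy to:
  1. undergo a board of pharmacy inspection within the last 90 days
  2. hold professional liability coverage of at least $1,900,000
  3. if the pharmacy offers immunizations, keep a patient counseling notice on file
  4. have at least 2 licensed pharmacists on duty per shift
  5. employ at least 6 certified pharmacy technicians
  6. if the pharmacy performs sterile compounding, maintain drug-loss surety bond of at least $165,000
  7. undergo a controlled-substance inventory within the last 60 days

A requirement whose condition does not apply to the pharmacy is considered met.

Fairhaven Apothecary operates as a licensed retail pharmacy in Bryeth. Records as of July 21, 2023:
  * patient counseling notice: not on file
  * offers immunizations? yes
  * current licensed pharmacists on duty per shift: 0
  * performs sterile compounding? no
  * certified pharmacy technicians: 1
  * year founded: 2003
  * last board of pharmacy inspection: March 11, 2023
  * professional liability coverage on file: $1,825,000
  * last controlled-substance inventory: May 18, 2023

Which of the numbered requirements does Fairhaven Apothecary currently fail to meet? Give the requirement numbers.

1, 2, 3, 4, 5, 7

1. board of pharmacy inspection 132 days ago vs limit 90 → not met
2. professional liability coverage $1,825,000 < $1,900,000 → not met
3. condition 'offers immunizations' holds; patient counseling notice absent → not met
4. licensed pharmacists on duty per shift 0 < 2 → not met
5. certified pharmacy technicians 1 < 6 → not met
6. condition 'performs sterile compounding' does not hold → requirement n/a → met
7. controlled-substance inventory 64 days ago vs limit 60 → not met
Not met: 1, 2, 3, 4, 5, 7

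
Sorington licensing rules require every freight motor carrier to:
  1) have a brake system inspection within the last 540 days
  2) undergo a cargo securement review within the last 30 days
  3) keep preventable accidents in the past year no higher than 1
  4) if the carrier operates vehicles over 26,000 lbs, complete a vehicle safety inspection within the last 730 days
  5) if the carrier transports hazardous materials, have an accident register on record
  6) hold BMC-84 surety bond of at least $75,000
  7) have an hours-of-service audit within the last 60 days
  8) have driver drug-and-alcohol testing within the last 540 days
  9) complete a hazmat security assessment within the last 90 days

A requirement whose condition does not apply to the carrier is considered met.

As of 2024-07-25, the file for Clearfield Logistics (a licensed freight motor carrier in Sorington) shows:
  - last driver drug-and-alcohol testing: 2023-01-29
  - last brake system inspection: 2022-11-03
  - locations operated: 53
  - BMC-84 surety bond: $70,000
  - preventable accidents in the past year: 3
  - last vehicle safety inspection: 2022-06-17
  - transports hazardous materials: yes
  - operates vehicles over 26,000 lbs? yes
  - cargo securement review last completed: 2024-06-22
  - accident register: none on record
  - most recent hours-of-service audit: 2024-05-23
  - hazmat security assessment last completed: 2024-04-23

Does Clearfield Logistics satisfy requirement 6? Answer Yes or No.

No

6. BMC-84 surety bond $70,000 < $75,000 → not met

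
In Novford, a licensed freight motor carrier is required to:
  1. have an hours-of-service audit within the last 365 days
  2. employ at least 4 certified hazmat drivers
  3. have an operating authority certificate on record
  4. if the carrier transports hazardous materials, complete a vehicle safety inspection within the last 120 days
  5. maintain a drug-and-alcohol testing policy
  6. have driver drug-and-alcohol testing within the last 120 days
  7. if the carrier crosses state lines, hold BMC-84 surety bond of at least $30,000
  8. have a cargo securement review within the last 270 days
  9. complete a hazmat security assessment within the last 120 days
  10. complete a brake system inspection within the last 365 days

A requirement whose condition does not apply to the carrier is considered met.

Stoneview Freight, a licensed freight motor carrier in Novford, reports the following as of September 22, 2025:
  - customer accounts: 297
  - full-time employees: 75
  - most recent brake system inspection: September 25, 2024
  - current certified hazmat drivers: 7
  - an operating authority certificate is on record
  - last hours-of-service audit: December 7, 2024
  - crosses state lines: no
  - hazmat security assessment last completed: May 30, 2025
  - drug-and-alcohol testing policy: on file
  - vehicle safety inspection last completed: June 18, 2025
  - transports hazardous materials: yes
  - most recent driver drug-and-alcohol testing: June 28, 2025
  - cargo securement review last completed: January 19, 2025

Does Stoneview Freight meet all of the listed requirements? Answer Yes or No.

1. hours-of-service audit 289 days ago vs limit 365 → met
2. certified hazmat drivers 7 ≥ 4 → met
3. operating authority certificate present → met
4. condition 'transports hazardous materials' holds; vehicle safety inspection 96 days ago vs limit 120 → met
5. drug-and-alcohol testing policy present → met
6. driver drug-and-alcohol testing 86 days ago vs limit 120 → met
7. condition 'crosses state lines' does not hold → requirement n/a → met
8. cargo securement review 246 days ago vs limit 270 → met
9. hazmat security assessment 115 days ago vs limit 120 → met
10. brake system inspection 362 days ago vs limit 365 → met
All met.

Yes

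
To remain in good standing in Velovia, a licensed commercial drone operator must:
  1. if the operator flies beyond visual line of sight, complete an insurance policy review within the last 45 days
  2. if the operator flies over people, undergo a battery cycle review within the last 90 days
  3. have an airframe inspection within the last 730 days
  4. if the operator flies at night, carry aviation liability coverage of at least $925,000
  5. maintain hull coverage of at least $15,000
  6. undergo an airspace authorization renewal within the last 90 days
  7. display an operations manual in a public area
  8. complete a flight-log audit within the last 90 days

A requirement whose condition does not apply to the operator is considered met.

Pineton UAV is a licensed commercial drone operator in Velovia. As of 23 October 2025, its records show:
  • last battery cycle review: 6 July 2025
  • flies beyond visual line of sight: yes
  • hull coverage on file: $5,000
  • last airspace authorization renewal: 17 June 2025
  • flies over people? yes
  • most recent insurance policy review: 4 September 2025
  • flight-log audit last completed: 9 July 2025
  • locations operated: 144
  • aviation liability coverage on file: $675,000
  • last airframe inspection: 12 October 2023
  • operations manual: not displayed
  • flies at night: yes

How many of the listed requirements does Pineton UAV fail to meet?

8

1. condition 'flies beyond visual line of sight' holds; insurance policy review 49 days ago vs limit 45 → not met
2. condition 'flies over people' holds; battery cycle review 109 days ago vs limit 90 → not met
3. airframe inspection 742 days ago vs limit 730 → not met
4. condition 'flies at night' holds; aviation liability coverage $675,000 < $925,000 → not met
5. hull coverage $5,000 < $15,000 → not met
6. airspace authorization renewal 128 days ago vs limit 90 → not met
7. operations manual absent → not met
8. flight-log audit 106 days ago vs limit 90 → not met
Not met: 8 of 8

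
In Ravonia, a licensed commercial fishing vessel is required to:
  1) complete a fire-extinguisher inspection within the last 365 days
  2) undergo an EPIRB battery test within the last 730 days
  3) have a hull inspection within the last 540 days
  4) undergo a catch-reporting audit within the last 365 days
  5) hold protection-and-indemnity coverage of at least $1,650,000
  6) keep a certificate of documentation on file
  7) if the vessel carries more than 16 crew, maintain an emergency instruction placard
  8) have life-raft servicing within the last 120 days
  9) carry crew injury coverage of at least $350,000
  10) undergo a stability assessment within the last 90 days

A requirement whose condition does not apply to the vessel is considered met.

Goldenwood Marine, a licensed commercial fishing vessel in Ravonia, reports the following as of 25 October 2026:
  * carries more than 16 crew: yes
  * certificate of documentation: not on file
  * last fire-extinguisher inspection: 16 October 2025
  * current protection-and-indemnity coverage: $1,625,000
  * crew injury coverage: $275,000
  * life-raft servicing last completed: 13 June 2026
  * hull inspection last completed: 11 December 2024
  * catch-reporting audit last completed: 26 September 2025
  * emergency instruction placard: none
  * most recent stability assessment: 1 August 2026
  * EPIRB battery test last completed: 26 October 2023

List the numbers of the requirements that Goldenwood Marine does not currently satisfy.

1. fire-extinguisher inspection 374 days ago vs limit 365 → not met
2. EPIRB battery test 1095 days ago vs limit 730 → not met
3. hull inspection 683 days ago vs limit 540 → not met
4. catch-reporting audit 394 days ago vs limit 365 → not met
5. protection-and-indemnity coverage $1,625,000 < $1,650,000 → not met
6. certificate of documentation absent → not met
7. condition 'carries more than 16 crew' holds; emergency instruction placard absent → not met
8. life-raft servicing 134 days ago vs limit 120 → not met
9. crew injury coverage $275,000 < $350,000 → not met
10. stability assessment 85 days ago vs limit 90 → met
Not met: 1, 2, 3, 4, 5, 6, 7, 8, 9

1, 2, 3, 4, 5, 6, 7, 8, 9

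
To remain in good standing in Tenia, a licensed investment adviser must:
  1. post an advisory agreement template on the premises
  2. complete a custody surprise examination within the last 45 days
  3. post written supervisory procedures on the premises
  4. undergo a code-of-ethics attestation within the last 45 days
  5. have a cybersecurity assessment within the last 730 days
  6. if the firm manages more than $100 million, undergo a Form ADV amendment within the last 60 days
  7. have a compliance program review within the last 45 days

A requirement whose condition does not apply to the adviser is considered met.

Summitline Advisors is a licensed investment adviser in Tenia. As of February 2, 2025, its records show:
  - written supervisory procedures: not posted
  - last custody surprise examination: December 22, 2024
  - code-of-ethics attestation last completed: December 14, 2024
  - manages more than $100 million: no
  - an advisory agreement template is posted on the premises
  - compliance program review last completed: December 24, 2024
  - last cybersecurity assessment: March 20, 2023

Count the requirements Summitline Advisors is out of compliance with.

2

1. advisory agreement template present → met
2. custody surprise examination 42 days ago vs limit 45 → met
3. written supervisory procedures absent → not met
4. code-of-ethics attestation 50 days ago vs limit 45 → not met
5. cybersecurity assessment 685 days ago vs limit 730 → met
6. condition 'manages more than $100 million' does not hold → requirement n/a → met
7. compliance program review 40 days ago vs limit 45 → met
Not met: 2 of 7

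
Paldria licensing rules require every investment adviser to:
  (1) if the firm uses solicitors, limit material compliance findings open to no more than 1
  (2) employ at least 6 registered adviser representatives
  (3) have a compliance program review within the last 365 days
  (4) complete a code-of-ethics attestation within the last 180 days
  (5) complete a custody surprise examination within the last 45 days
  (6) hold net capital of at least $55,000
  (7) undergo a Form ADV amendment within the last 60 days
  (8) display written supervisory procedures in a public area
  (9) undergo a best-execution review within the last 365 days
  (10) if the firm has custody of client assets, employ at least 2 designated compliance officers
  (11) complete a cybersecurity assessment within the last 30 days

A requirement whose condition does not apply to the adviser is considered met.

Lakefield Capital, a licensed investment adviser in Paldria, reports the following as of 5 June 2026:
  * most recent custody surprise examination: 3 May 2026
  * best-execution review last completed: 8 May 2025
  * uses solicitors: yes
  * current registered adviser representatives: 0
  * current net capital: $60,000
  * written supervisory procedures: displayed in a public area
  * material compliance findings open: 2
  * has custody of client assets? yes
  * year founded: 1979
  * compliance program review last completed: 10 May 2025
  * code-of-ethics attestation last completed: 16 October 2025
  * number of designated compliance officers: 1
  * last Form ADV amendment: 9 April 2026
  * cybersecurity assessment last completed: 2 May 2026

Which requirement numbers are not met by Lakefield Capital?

1. condition 'uses solicitors' holds; material compliance findings open 2 > 1 → not met
2. registered adviser representatives 0 < 6 → not met
3. compliance program review 391 days ago vs limit 365 → not met
4. code-of-ethics attestation 232 days ago vs limit 180 → not met
5. custody surprise examination 33 days ago vs limit 45 → met
6. net capital $60,000 ≥ $55,000 → met
7. Form ADV amendment 57 days ago vs limit 60 → met
8. written supervisory procedures present → met
9. best-execution review 393 days ago vs limit 365 → not met
10. condition 'has custody of client assets' holds; designated compliance officers 1 < 2 → not met
11. cybersecurity assessment 34 days ago vs limit 30 → not met
Not met: 1, 2, 3, 4, 9, 10, 11

1, 2, 3, 4, 9, 10, 11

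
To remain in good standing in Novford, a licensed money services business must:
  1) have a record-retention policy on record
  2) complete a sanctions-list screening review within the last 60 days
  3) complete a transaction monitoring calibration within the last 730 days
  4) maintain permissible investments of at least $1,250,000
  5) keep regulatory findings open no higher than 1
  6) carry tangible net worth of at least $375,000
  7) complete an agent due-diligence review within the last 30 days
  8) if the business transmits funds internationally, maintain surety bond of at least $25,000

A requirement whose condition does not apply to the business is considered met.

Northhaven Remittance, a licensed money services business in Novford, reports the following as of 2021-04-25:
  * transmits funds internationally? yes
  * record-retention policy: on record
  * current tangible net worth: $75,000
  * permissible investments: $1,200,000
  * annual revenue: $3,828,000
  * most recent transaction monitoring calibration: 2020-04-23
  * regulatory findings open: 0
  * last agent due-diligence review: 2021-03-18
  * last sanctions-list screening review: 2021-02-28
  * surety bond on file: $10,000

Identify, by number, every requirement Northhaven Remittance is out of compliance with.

1. record-retention policy present → met
2. sanctions-list screening review 56 days ago vs limit 60 → met
3. transaction monitoring calibration 367 days ago vs limit 730 → met
4. permissible investments $1,200,000 < $1,250,000 → not met
5. regulatory findings open 0 ≤ 1 → met
6. tangible net worth $75,000 < $375,000 → not met
7. agent due-diligence review 38 days ago vs limit 30 → not met
8. condition 'transmits funds internationally' holds; surety bond $10,000 < $25,000 → not met
Not met: 4, 6, 7, 8

4, 6, 7, 8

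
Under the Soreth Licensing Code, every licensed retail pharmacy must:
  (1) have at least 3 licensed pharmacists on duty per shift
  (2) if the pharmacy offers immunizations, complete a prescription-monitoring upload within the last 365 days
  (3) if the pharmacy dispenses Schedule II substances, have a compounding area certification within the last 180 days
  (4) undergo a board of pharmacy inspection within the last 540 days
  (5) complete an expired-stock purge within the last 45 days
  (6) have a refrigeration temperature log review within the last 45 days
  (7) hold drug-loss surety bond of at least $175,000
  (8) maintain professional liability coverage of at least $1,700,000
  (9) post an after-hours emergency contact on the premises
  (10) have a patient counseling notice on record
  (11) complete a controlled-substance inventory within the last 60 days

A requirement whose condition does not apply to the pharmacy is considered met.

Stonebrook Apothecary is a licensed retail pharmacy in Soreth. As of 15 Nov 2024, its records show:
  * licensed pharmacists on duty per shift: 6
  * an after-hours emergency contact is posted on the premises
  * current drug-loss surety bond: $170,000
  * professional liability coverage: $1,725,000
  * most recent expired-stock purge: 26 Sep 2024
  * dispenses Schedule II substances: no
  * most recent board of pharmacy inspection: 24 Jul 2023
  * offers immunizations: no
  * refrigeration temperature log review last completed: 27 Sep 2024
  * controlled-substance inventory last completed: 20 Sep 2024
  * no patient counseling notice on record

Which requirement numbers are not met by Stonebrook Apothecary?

5, 6, 7, 10

1. licensed pharmacists on duty per shift 6 ≥ 3 → met
2. condition 'offers immunizations' does not hold → requirement n/a → met
3. condition 'dispenses Schedule II substances' does not hold → requirement n/a → met
4. board of pharmacy inspection 480 days ago vs limit 540 → met
5. expired-stock purge 50 days ago vs limit 45 → not met
6. refrigeration temperature log review 49 days ago vs limit 45 → not met
7. drug-loss surety bond $170,000 < $175,000 → not met
8. professional liability coverage $1,725,000 ≥ $1,700,000 → met
9. after-hours emergency contact present → met
10. patient counseling notice absent → not met
11. controlled-substance inventory 56 days ago vs limit 60 → met
Not met: 5, 6, 7, 10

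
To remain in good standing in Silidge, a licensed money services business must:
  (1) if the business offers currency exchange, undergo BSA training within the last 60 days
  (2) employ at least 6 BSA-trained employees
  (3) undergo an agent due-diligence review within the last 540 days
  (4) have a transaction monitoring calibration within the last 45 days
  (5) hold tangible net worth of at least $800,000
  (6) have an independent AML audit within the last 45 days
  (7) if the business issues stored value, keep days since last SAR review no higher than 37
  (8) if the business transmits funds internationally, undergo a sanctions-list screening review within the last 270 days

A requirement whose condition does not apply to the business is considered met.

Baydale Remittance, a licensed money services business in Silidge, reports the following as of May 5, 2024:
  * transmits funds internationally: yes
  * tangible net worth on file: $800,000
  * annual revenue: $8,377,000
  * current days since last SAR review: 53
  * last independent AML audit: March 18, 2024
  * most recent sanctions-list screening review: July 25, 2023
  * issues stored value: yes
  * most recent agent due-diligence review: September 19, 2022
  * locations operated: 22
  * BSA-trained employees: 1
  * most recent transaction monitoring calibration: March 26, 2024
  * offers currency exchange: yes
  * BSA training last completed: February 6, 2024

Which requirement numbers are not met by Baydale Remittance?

1. condition 'offers currency exchange' holds; BSA training 89 days ago vs limit 60 → not met
2. BSA-trained employees 1 < 6 → not met
3. agent due-diligence review 594 days ago vs limit 540 → not met
4. transaction monitoring calibration 40 days ago vs limit 45 → met
5. tangible net worth $800,000 ≥ $800,000 → met
6. independent AML audit 48 days ago vs limit 45 → not met
7. condition 'issues stored value' holds; days since last SAR review 53 > 37 → not met
8. condition 'transmits funds internationally' holds; sanctions-list screening review 285 days ago vs limit 270 → not met
Not met: 1, 2, 3, 6, 7, 8

1, 2, 3, 6, 7, 8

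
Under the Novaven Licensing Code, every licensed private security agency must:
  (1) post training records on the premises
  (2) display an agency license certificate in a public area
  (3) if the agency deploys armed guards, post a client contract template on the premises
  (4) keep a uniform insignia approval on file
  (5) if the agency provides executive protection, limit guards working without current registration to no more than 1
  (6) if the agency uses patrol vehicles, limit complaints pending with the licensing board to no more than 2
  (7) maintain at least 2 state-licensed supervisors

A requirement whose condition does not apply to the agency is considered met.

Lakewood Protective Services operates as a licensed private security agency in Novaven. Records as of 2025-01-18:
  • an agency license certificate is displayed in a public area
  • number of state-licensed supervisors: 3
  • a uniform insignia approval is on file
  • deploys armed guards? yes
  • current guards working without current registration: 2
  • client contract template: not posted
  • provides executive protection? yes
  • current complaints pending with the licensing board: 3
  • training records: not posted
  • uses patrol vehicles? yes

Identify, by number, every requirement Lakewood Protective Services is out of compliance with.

1. training records absent → not met
2. agency license certificate present → met
3. condition 'deploys armed guards' holds; client contract template absent → not met
4. uniform insignia approval present → met
5. condition 'provides executive protection' holds; guards working without current registration 2 > 1 → not met
6. condition 'uses patrol vehicles' holds; complaints pending with the licensing board 3 > 2 → not met
7. state-licensed supervisors 3 ≥ 2 → met
Not met: 1, 3, 5, 6

1, 3, 5, 6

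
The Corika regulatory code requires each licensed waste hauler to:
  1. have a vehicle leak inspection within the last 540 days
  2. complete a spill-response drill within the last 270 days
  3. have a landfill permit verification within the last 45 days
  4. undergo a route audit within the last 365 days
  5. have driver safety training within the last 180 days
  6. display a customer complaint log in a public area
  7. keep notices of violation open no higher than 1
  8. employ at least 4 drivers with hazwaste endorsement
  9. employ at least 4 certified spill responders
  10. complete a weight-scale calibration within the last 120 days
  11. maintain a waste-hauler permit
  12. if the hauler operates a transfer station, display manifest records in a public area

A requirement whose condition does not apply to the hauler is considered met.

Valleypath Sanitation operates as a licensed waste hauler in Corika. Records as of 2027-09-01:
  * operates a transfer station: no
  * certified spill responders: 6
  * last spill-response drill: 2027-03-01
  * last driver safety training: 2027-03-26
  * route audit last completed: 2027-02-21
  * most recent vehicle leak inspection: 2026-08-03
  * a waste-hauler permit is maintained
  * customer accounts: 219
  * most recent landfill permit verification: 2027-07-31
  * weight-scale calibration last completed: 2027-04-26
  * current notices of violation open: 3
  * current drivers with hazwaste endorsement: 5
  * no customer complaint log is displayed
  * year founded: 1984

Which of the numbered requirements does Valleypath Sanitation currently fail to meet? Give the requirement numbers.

1. vehicle leak inspection 394 days ago vs limit 540 → met
2. spill-response drill 184 days ago vs limit 270 → met
3. landfill permit verification 32 days ago vs limit 45 → met
4. route audit 192 days ago vs limit 365 → met
5. driver safety training 159 days ago vs limit 180 → met
6. customer complaint log absent → not met
7. notices of violation open 3 > 1 → not met
8. drivers with hazwaste endorsement 5 ≥ 4 → met
9. certified spill responders 6 ≥ 4 → met
10. weight-scale calibration 128 days ago vs limit 120 → not met
11. waste-hauler permit present → met
12. condition 'operates a transfer station' does not hold → requirement n/a → met
Not met: 6, 7, 10

6, 7, 10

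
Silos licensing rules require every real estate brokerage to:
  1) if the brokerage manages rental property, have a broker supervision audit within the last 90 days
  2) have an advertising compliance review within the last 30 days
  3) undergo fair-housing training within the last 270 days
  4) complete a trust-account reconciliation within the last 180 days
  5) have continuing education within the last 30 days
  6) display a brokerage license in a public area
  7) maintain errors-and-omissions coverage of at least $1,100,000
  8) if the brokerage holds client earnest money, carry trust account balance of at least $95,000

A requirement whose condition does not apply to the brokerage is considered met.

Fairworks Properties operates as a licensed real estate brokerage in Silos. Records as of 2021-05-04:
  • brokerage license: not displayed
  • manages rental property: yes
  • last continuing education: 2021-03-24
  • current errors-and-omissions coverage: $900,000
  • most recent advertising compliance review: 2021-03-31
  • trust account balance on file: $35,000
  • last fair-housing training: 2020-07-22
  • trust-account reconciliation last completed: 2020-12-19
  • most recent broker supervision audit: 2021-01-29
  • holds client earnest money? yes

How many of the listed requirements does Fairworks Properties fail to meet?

7

1. condition 'manages rental property' holds; broker supervision audit 95 days ago vs limit 90 → not met
2. advertising compliance review 34 days ago vs limit 30 → not met
3. fair-housing training 286 days ago vs limit 270 → not met
4. trust-account reconciliation 136 days ago vs limit 180 → met
5. continuing education 41 days ago vs limit 30 → not met
6. brokerage license absent → not met
7. errors-and-omissions coverage $900,000 < $1,100,000 → not met
8. condition 'holds client earnest money' holds; trust account balance $35,000 < $95,000 → not met
Not met: 7 of 8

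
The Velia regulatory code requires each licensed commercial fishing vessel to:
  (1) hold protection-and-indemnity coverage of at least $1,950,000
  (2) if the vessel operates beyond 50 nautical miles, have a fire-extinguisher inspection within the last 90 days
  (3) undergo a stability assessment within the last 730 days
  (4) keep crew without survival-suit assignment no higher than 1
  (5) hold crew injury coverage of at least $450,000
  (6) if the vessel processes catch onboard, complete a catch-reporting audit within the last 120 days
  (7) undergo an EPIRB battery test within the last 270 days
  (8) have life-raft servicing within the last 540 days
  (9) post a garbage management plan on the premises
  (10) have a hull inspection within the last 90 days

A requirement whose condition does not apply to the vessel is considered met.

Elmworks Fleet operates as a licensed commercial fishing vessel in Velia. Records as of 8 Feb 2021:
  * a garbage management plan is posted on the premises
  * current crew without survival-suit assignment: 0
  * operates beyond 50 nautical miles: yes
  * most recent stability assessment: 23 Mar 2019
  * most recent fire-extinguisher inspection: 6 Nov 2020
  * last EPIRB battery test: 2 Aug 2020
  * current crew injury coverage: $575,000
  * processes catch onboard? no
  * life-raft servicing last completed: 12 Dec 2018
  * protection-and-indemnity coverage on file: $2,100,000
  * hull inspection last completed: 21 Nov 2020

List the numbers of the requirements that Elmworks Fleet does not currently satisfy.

2, 8

1. protection-and-indemnity coverage $2,100,000 ≥ $1,950,000 → met
2. condition 'operates beyond 50 nautical miles' holds; fire-extinguisher inspection 94 days ago vs limit 90 → not met
3. stability assessment 688 days ago vs limit 730 → met
4. crew without survival-suit assignment 0 ≤ 1 → met
5. crew injury coverage $575,000 ≥ $450,000 → met
6. condition 'processes catch onboard' does not hold → requirement n/a → met
7. EPIRB battery test 190 days ago vs limit 270 → met
8. life-raft servicing 789 days ago vs limit 540 → not met
9. garbage management plan present → met
10. hull inspection 79 days ago vs limit 90 → met
Not met: 2, 8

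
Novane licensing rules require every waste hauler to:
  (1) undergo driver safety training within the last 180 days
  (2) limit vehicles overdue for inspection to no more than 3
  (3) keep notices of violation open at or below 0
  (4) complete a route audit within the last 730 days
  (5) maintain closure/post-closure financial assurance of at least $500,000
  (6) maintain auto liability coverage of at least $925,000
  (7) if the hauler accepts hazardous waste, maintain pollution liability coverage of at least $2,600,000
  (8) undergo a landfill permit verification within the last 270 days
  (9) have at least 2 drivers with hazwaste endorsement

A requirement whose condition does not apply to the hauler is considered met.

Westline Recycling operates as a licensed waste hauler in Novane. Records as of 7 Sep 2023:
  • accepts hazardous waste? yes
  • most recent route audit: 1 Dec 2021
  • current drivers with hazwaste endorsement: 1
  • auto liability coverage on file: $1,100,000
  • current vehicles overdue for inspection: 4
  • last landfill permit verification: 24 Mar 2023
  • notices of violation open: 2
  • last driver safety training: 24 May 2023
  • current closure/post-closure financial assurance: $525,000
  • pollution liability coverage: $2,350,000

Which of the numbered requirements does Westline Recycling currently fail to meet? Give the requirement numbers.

2, 3, 7, 9

1. driver safety training 106 days ago vs limit 180 → met
2. vehicles overdue for inspection 4 > 3 → not met
3. notices of violation open 2 > 0 → not met
4. route audit 645 days ago vs limit 730 → met
5. closure/post-closure financial assurance $525,000 ≥ $500,000 → met
6. auto liability coverage $1,100,000 ≥ $925,000 → met
7. condition 'accepts hazardous waste' holds; pollution liability coverage $2,350,000 < $2,600,000 → not met
8. landfill permit verification 167 days ago vs limit 270 → met
9. drivers with hazwaste endorsement 1 < 2 → not met
Not met: 2, 3, 7, 9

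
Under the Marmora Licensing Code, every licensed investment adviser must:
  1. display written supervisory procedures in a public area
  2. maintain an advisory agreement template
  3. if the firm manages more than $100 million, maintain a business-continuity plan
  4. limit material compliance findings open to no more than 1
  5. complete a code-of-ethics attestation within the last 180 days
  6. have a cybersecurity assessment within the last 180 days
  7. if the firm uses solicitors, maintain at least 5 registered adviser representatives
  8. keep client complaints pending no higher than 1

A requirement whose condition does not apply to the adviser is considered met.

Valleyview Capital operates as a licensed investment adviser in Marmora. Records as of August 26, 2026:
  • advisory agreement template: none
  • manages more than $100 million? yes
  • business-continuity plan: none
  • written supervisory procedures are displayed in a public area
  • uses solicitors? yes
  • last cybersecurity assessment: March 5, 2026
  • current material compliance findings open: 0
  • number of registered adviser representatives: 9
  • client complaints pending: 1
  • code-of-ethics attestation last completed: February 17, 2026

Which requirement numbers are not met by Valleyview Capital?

1. written supervisory procedures present → met
2. advisory agreement template absent → not met
3. condition 'manages more than $100 million' holds; business-continuity plan absent → not met
4. material compliance findings open 0 ≤ 1 → met
5. code-of-ethics attestation 190 days ago vs limit 180 → not met
6. cybersecurity assessment 174 days ago vs limit 180 → met
7. condition 'uses solicitors' holds; registered adviser representatives 9 ≥ 5 → met
8. client complaints pending 1 ≤ 1 → met
Not met: 2, 3, 5

2, 3, 5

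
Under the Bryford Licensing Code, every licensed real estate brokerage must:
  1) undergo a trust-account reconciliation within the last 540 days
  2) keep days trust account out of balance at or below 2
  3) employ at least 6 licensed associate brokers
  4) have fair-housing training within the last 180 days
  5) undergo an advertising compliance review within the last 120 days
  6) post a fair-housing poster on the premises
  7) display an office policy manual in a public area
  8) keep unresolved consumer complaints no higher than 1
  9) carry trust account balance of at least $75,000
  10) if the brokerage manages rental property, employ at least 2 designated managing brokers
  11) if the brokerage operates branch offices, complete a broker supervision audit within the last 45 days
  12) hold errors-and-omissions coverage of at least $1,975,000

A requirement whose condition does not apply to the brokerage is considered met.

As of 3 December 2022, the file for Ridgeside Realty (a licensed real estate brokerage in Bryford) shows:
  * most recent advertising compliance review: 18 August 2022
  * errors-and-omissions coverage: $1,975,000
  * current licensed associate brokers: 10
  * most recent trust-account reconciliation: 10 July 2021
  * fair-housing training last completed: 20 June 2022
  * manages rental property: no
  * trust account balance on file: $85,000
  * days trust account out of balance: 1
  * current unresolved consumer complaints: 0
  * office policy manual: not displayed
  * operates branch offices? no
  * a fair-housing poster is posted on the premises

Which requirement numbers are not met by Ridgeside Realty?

1. trust-account reconciliation 511 days ago vs limit 540 → met
2. days trust account out of balance 1 ≤ 2 → met
3. licensed associate brokers 10 ≥ 6 → met
4. fair-housing training 166 days ago vs limit 180 → met
5. advertising compliance review 107 days ago vs limit 120 → met
6. fair-housing poster present → met
7. office policy manual absent → not met
8. unresolved consumer complaints 0 ≤ 1 → met
9. trust account balance $85,000 ≥ $75,000 → met
10. condition 'manages rental property' does not hold → requirement n/a → met
11. condition 'operates branch offices' does not hold → requirement n/a → met
12. errors-and-omissions coverage $1,975,000 ≥ $1,975,000 → met
Not met: 7

7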